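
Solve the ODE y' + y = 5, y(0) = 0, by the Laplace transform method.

sY + Y = 5/s. Y = 5/(s(s+1)). Partial fractions: Y = 5/s - 5/(s+1)

Final answer: y(t) = 5(1 - e^(-t))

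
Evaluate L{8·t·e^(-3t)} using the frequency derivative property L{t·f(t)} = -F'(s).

L{e^(-3t)} = 1/(s+3). By frequency derivative: L{t·e^(-3t)} = -d/ds[1/(s+3)] = -(-1)/(s+3)² = 1/(s+3)². Then L{8·t·e^(-3t)} = 8·1/(s+3)² = 8/(s+3)²

Final answer: 8/(s+3)²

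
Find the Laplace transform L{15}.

L{15} = 15 · L{1} = 15/s

Final answer: 15/s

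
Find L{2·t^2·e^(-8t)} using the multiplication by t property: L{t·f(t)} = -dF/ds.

Using L{t^n·e^(at)} = n!/(s-a)^(n+1), L{t^2·e^(-8t)} = 2/(s+8)^3, so L{2·t^2·e^(-8t)} = 2·2/(s+8)^3 = 4/(s+8)^3

Final answer: 4/(s+8)^3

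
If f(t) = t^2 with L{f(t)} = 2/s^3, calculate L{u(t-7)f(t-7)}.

Time shift theorem: L{u(t-a)f(t-a)} = e^(-as)F(s). Here a=7, F(s) = 2/s^3, so L{u(t-7)f(t-7)} = e^(-7s)·2/s^3

Final answer: e^(-7s)·2/s^3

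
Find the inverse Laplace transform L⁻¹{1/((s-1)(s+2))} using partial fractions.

Decompose: A/(s-1) + B/(s+2). A = 1/3, B = -1/3. f(t) = (e^t - e^(-2t))/3

Final answer: (e^t - e^(-2t))/3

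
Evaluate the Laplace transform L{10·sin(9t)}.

L{sin(ωt)} = ω/(s² + ω²), so L{sin(9t)} = 9/(s² + 81). Then L{10·sin(9t)} = 10·9/(s² + 81) = 90/(s² + 81)

Final answer: 90/(s² + 81)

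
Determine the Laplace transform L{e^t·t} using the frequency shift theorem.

L{e^(at)·t^n} = n!/(s-a)^(n+1), so L{e^t·t} = 1/(s-1)^2

Final answer: 1/(s-1)^2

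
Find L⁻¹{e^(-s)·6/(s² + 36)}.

L⁻¹{6/(s² + 36)} = sin(6t). By the time shift theorem, L⁻¹{e^(-as)F(s)} = u(t-a)f(t-a) with a=1, so L⁻¹{e^(-s)·6/(s² + 36)} = u(t-1)·sin(6(t-1))

Final answer: u(t-1)·sin(6(t-1))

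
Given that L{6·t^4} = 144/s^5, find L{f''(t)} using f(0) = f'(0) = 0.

L{f''(t)} = s²F(s) - sf(0) - f'(0) = s²·144/s^5 - 0 - 0 = 144/s^3

Final answer: 144/s^3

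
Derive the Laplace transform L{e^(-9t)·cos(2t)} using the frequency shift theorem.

Frequency shift: L{e^(at)f(t)} = F(s-a). L{e^(-9t)·cos(2t)} = (s+9)/((s+9)² + 4)

Final answer: (s+9)/((s+9)² + 4)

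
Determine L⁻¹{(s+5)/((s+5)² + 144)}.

Using frequency shift: L⁻¹{(s-a)/((s-a)² + b²)} = e^(at)cos(bt). Here a=-5, b=12

Final answer: e^(-5t)·cos(12t)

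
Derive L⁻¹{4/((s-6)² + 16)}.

Form: b/((s-a)² + b²) → e^(at)sin(bt). With a=6, b=4

Final answer: e^(6t)·sin(4t)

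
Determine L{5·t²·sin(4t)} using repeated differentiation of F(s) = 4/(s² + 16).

F(s) = 4/(s² + 16). F'(s) = -8s/(s² + 16)². F''(s) = -8(16 - 3s²)/(s² + 16)³ = (24s² - 128)/(s² + 16)³. So L{t²·sin(4t)} = (-1)² F''(s) = (24s² - 128)/(s² + 16)³. Then L{5·t²·sin(4t)} = 5·(24s² - 128)/(s² + 16)³ = (120s² - 640)/(s² + 16)³

Final answer: (120s² - 640)/(s² + 16)³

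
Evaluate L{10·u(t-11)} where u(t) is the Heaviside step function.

L{u(t-a)} = e^(-as)/s. Here a=11, so L{u(t-11)} = e^(-11s)/s, and L{10·u(t-11)} = 10·e^(-11s)/s

Final answer: 10·e^(-11s)/s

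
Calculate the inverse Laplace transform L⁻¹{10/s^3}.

L⁻¹{n!/s^(n+1)} = t^n with n=2. So L⁻¹{2/s^3} = t^2, and L⁻¹{10/s^3} = (10/2)·t^2 = 5·t^2

Final answer: 5·t^2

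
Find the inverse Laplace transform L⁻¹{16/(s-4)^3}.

L⁻¹{n!/(s-a)^(n+1)} = t^n·e^(at) with n=2, a=4. So L⁻¹{2/(s-4)^3} = t^2·e^(4t), and L⁻¹{16/(s-4)^3} = (16/2)·t^2·e^(4t) = 8·t^2·e^(4t)

Final answer: 8·t^2·e^(4t)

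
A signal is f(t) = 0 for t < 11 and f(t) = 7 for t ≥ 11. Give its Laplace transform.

f(t) = 7·u(t-11). L{u(t-11)} = e^(-11s)/s, so L{f(t)} = 7·e^(-11s)/s

Final answer: 7·e^(-11s)/s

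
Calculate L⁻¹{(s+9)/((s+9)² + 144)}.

Using frequency shift: L⁻¹{(s-a)/((s-a)² + b²)} = e^(at)cos(bt). Here a=-9, b=12

Final answer: e^(-9t)·cos(12t)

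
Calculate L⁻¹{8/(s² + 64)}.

This is the form c·a/(s² + a²) with a = 8. L⁻¹ = sin(8t)

Final answer: sin(8t)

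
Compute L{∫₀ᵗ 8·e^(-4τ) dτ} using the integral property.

L{∫₀ᵗ f(τ)dτ} = F(s)/s with F(s) = 8/(s+4), so L{∫₀ᵗ 8·e^(-4τ) dτ} = 8/(s(s+4))

Final answer: 8/(s(s+4))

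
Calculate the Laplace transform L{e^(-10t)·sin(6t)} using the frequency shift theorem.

Frequency shift: L{e^(at)f(t)} = F(s-a). L{e^(-10t)·sin(6t)} = 6/((s+10)² + 36)

Final answer: 6/((s+10)² + 36)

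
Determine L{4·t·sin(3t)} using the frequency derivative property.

L{sin(3t)} = 3/(s² + 9). By L{t·f(t)} = -F'(s): -d/ds[3/(s² + 9)] = -(3)·(-2s)/(s² + 9)² = 6s/(s² + 9)². Then L{4·t·sin(3t)} = 4·6s/(s² + 9)² = 24s/(s² + 9)²

Final answer: 24s/(s² + 9)²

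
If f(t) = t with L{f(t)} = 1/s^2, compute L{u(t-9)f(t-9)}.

Time shift theorem: L{u(t-a)f(t-a)} = e^(-as)F(s). Here a=9, F(s) = 1/s^2, so L{u(t-9)f(t-9)} = e^(-9s)·1/s^2

Final answer: e^(-9s)·1/s^2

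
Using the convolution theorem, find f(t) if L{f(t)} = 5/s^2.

5/s^2 = (5/s)·(1/s) = L{5}·L{1}. By convolution, f(t) = 5*1 = ∫₀ᵗ 5·1 dτ = 5·t

Final answer: 5·t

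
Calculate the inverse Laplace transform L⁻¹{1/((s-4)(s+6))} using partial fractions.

Decompose: A/(s-4) + B/(s+6). A = 1/10, B = -1/10. f(t) = (e^(4t) - e^(-6t))/10

Final answer: (e^(4t) - e^(-6t))/10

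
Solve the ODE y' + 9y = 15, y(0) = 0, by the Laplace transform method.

sY + 9Y = 15/s. Y = 15/(s(s+9)). Partial fractions: Y = 5/3/s - 5/3/(s+9)

Final answer: y(t) = 5/3(1 - e^(-9t))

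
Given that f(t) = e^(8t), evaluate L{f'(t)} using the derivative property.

f(0) = 1, F(s) = 1/(s-8). L{f'(t)} = s·F(s) - f(0) = s/(s-8) - 1 = (s - (s-8))/(s-8) = 8/(s-8)

Final answer: 8/(s-8)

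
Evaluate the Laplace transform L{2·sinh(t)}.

L{sinh(ωt)} = ω/(s² - ω²), so L{sinh(t)} = 1/(s² - 1). Then L{2·sinh(t)} = 2·1/(s² - 1) = 2/(s² - 1)

Final answer: 2/(s² - 1)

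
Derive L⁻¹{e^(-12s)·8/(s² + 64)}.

L⁻¹{8/(s² + 64)} = sin(8t). By the time shift theorem, L⁻¹{e^(-as)F(s)} = u(t-a)f(t-a) with a=12, so L⁻¹{e^(-12s)·8/(s² + 64)} = u(t-12)·sin(8(t-12))

Final answer: u(t-12)·sin(8(t-12))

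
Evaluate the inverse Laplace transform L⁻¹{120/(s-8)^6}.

L⁻¹{n!/(s-a)^(n+1)} = t^n·e^(at), so L⁻¹{120/(s-8)^6} = t^5·e^(8t)

Final answer: t^5·e^(8t)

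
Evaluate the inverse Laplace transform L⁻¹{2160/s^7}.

L⁻¹{n!/s^(n+1)} = t^n with n=6. So L⁻¹{720/s^7} = t^6, and L⁻¹{2160/s^7} = (2160/720)·t^6 = 3·t^6

Final answer: 3·t^6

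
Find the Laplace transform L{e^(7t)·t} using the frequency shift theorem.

L{e^(at)·t^n} = n!/(s-a)^(n+1), so L{e^(7t)·t} = 1/(s-7)^2

Final answer: 1/(s-7)^2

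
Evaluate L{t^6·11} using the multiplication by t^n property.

L{11} = 11/s. d^1/ds^1[1/s] = -1/s². d^2/ds^2[1/s] = 2/s^3. d^3/ds^3[1/s] = -6/s^4. d^4/ds^4[1/s] = 24/s^5. d^5/ds^5[1/s] = -120/s^6. d^6/ds^6[1/s] = 720/s^7. So L{t^6} = (-1)^{6}·720/s^7 = 720/s^7. Then L{t^6·11} = 11·720/s^7 = 7920/s^7

Final answer: 7920/s^7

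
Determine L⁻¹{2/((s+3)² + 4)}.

Form: b/((s-a)² + b²) → e^(at)sin(bt). With a=-3, b=2

Final answer: e^(-3t)·sin(2t)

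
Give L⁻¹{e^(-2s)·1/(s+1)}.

L⁻¹{1/(s+1)} = e^(-t). By the time shift theorem, L⁻¹{e^(-as)F(s)} = u(t-a)f(t-a) with a=2, so L⁻¹{e^(-2s)·1/(s+1)} = u(t-2)·e^(-(t-2))

Final answer: u(t-2)·e^(-(t-2))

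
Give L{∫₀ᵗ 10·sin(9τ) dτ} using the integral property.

L{∫₀ᵗ f(τ)dτ} = F(s)/s with F(s) = 90/(s² + 81), so the result is (90/(s² + 81))/s = 90/(s(s² + 81))

Final answer: 90/(s(s² + 81))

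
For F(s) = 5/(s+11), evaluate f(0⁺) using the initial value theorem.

f(0⁺) = lim_{s→∞} s·5/(s+11) = lim_{s→∞} 5s/(s+11) = 5

Final answer: 5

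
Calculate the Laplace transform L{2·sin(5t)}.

L{sin(ωt)} = ω/(s² + ω²), so L{sin(5t)} = 5/(s² + 25). Then L{2·sin(5t)} = 2·5/(s² + 25) = 10/(s² + 25)

Final answer: 10/(s² + 25)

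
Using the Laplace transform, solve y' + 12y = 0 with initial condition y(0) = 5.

L{y'} + 12L{y} = 0. sY - 5 + 12Y = 0. Y(s+12) = 5. Y = 5/(s+12)

Final answer: y(t) = 5e^(-12t)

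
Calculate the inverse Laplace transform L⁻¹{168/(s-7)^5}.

L⁻¹{n!/(s-a)^(n+1)} = t^n·e^(at) with n=4, a=7. So L⁻¹{24/(s-7)^5} = t^4·e^(7t), and L⁻¹{168/(s-7)^5} = (168/24)·t^4·e^(7t) = 7·t^4·e^(7t)

Final answer: 7·t^4·e^(7t)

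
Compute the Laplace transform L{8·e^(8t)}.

L{e^(at)} = 1/(s-a), so L{e^(8t)} = 1/(s-8). Then L{8·e^(8t)} = 8/(s-8)

Final answer: 8/(s-8)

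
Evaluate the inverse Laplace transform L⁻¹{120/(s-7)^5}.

L⁻¹{n!/(s-a)^(n+1)} = t^n·e^(at) with n=4, a=7. So L⁻¹{24/(s-7)^5} = t^4·e^(7t), and L⁻¹{120/(s-7)^5} = (120/24)·t^4·e^(7t) = 5·t^4·e^(7t)

Final answer: 5·t^4·e^(7t)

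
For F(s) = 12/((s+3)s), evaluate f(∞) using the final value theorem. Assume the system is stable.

f(∞) = lim_{s→0} sF(s) = lim_{s→0} 12/(s+3) = 4

Final answer: 4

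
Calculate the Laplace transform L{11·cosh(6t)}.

L{cosh(ωt)} = s/(s² - ω²), so L{cosh(6t)} = s/(s² - 36). Then L{11·cosh(6t)} = 11·s/(s² - 36) = 11s/(s² - 36)

Final answer: 11s/(s² - 36)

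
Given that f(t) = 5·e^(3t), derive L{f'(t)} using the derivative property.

f(0) = 5, F(s) = 5/(s-3). L{f'(t)} = s·F(s) - f(0) = 5s/(s-3) - 5 = (5s - 5(s-3))/(s-3) = 15/(s-3)

Final answer: 15/(s-3)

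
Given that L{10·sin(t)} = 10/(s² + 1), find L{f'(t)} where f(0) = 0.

L{f'(t)} = s·F(s) - f(0) = s·10/(s² + 1) - 0 = 10s/(s² + 1)

Final answer: 10s/(s² + 1)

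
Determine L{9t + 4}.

L{9t + 4} = 9·L{t} + 4·L{1} = 9/s² + 4/s

Final answer: 9/s² + 4/s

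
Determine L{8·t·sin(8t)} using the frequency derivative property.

L{sin(8t)} = 8/(s² + 64). By L{t·f(t)} = -F'(s): -d/ds[8/(s² + 64)] = -(8)·(-2s)/(s² + 64)² = 16s/(s² + 64)². Then L{8·t·sin(8t)} = 8·16s/(s² + 64)² = 128s/(s² + 64)²

Final answer: 128s/(s² + 64)²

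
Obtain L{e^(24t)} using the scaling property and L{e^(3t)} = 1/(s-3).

Using L{f(at)} = (1/a)F(s/a) with a=8 and f(t) = e^(3t): L{e^(24t)} = (1/8) · 1/((s/8)-3) = (1/8) · 8/(s-24) = 1/(s-24)

Final answer: 1/(s-24)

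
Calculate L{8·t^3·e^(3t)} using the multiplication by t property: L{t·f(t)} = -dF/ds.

Using L{t^n·e^(at)} = n!/(s-a)^(n+1), L{t^3·e^(3t)} = 6/(s-3)^4, so L{8·t^3·e^(3t)} = 8·6/(s-3)^4 = 48/(s-3)^4

Final answer: 48/(s-3)^4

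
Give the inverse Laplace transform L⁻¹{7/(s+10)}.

L⁻¹{1/(s-a)} = e^(at), so L⁻¹{1/(s+10)} = e^(-10t), and L⁻¹{7/(s+10)} = 7·e^(-10t)

Final answer: 7·e^(-10t)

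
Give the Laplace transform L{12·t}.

L{t^n} = n!/s^(n+1), so L{t} = 1/s^2. Then L{12·t} = 12·1/s^2 = 12/s^2

Final answer: 12/s^2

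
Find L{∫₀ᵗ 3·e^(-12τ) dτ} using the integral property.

L{∫₀ᵗ f(τ)dτ} = F(s)/s with F(s) = 3/(s+12), so L{∫₀ᵗ 3·e^(-12τ) dτ} = 3/(s(s+12))

Final answer: 3/(s(s+12))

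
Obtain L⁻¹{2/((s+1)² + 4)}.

Form: b/((s-a)² + b²) → e^(at)sin(bt). With a=-1, b=2

Final answer: e^(-t)·sin(2t)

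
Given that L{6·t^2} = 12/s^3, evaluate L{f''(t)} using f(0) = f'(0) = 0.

L{f''(t)} = s²F(s) - sf(0) - f'(0) = s²·12/s^3 - 0 - 0 = 12/s

Final answer: 12/s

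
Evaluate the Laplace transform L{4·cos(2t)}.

L{cos(ωt)} = s/(s² + ω²), so L{cos(2t)} = s/(s² + 4). Then L{4·cos(2t)} = 4·s/(s² + 4) = 4s/(s² + 4)

Final answer: 4s/(s² + 4)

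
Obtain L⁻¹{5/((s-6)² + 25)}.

Form: b/((s-a)² + b²) → e^(at)sin(bt). With a=6, b=5

Final answer: e^(6t)·sin(5t)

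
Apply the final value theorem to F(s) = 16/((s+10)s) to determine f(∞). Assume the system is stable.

f(∞) = lim_{s→0} sF(s) = lim_{s→0} 16/(s+10) = 8/5

Final answer: 8/5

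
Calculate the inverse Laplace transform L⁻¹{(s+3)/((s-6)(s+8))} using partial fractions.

Using partial fractions, f(t) = (9e^(6t) + 5e^(-8t))/14

Final answer: (9e^(6t) + 5e^(-8t))/14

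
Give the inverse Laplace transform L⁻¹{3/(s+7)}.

L⁻¹{1/(s-a)} = e^(at), so L⁻¹{1/(s+7)} = e^(-7t), and L⁻¹{3/(s+7)} = 3·e^(-7t)

Final answer: 3·e^(-7t)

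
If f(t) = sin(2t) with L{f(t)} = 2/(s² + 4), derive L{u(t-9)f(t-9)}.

Time shift theorem: L{u(t-a)f(t-a)} = e^(-as)F(s). Here a=9, F(s) = 2/(s² + 4), so L{u(t-9)f(t-9)} = e^(-9s)·2/(s² + 4)

Final answer: e^(-9s)·2/(s² + 4)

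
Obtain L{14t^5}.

L{t^n} = n!/s^(n+1). So L{14t^5} = 14·5!/s^6 = 1680/s^6

Final answer: 1680/s^6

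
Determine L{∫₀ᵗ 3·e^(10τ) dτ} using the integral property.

L{∫₀ᵗ f(τ)dτ} = F(s)/s with F(s) = 3/(s-10), so L{∫₀ᵗ 3·e^(10τ) dτ} = 3/(s(s-10))

Final answer: 3/(s(s-10))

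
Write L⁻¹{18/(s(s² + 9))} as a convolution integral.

18/(s(s² + 9)) = (1/s)·(18/(s² + 9)) = L{1}·L{6·sin(3t)}. So f(t) = 1*(6·sin(3t)) = ∫₀ᵗ 6·sin(3τ) dτ

Final answer: ∫₀ᵗ 6·sin(3τ) dτ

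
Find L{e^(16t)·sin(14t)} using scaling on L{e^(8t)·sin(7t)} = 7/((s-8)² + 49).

Scaling with a=2: L{e^(16t)·sin(14t)} = (1/2) · 7/((s/2-8)² + 49). Simplifying: 14/((s-16)² + 196)

Final answer: 14/((s-16)² + 196)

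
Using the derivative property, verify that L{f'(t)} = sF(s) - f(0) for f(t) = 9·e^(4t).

f'(t) = 36e^(4t). Direct: L{f'(t)} = 36/(s-4). Property: s·9/(s-4) - 9 = (9s - 9(s-4))/(s-4) = 36/(s-4). ✓

Final answer: 36/(s-4)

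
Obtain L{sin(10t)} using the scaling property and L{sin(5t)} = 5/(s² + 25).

Using L{f(at)} = (1/a)F(s/a) with a=2: L{sin(10t)} = (1/2) · 5/((s/2)² + 25) = (1/2) · 5·4/(s² + 100) = 10/(s² + 100)

Final answer: 10/(s² + 100)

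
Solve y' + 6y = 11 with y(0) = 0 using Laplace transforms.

sY + 6Y = 11/s. Y = 11/(s(s+6)). Partial fractions: Y = 11/6/s - 11/6/(s+6)

Final answer: y(t) = 11/6(1 - e^(-6t))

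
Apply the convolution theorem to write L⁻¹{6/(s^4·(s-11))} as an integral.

6/(s^4·(s-11)) = (6/s^4)·(1/(s-11)) = L{t^3}·L{e^(11t)}. So f(t) = t^3*e^(11t) = ∫₀ᵗ τ^3·e^(11(t-τ)) dτ

Final answer: ∫₀ᵗ τ^3·e^(11(t-τ)) dτ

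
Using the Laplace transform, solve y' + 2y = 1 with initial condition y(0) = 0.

sY + 2Y = 1/s. Y = 1/(s(s+2)). Partial fractions: Y = 1/2/s - 1/2/(s+2)

Final answer: y(t) = 1/2(1 - e^(-2t))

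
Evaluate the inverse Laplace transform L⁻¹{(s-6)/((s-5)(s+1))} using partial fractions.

Using partial fractions, f(t) = (-e^(5t) + 7e^(-t))/6

Final answer: (-e^(5t) + 7e^(-t))/6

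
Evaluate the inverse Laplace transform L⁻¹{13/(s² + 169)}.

L⁻¹{13/(s² + 169)} = sin(13t)

Final answer: sin(13t)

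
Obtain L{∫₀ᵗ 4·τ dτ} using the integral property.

L{∫₀ᵗ f(τ)dτ} = F(s)/s with f(t) = 4t. F(s) = 4/s^2, so L{∫₀ᵗ 4·τ dτ} = (4/s^2)/s = 4/s^3. (Check: ∫₀ᵗ 4·τ dτ = 4t^2/2.)

Final answer: 4/s^3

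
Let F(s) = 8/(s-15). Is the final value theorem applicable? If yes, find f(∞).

sF(s) = 8s/(s-15) has a pole at s = 15 in the right half-plane. Theorem does NOT apply (unstable system; f(t) = 8·e^(15t) grows without bound).

Final answer: Not applicable (unstable)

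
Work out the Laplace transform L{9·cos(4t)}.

L{cos(ωt)} = s/(s² + ω²), so L{cos(4t)} = s/(s² + 16). Then L{9·cos(4t)} = 9·s/(s² + 16) = 9s/(s² + 16)

Final answer: 9s/(s² + 16)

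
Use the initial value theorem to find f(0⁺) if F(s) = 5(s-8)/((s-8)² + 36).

f(0⁺) = lim_{s→∞} sF(s) = lim_{s→∞} 5s(s-8)/((s-8)² + 36) = 5

Final answer: 5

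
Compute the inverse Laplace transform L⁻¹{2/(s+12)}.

L⁻¹{1/(s-a)} = e^(at), so L⁻¹{1/(s+12)} = e^(-12t), and L⁻¹{2/(s+12)} = 2·e^(-12t)

Final answer: 2·e^(-12t)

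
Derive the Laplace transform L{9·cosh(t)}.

L{cosh(ωt)} = s/(s² - ω²), so L{cosh(t)} = s/(s² - 1). Then L{9·cosh(t)} = 9·s/(s² - 1) = 9s/(s² - 1)

Final answer: 9s/(s² - 1)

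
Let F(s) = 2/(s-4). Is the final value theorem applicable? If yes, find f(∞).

sF(s) = 2s/(s-4) has a pole at s = 4 in the right half-plane. Theorem does NOT apply (unstable system; f(t) = 2·e^(4t) grows without bound).

Final answer: Not applicable (unstable)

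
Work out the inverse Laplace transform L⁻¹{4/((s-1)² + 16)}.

Using frequency shift, L⁻¹{4/((s-1)² + 16)} = e^t·sin(4t)

Final answer: e^t·sin(4t)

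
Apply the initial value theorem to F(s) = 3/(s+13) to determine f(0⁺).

f(0⁺) = lim_{s→∞} s·3/(s+13) = lim_{s→∞} 3s/(s+13) = 3

Final answer: 3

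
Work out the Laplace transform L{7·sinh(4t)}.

L{sinh(ωt)} = ω/(s² - ω²), so L{sinh(4t)} = 4/(s² - 16). Then L{7·sinh(4t)} = 7·4/(s² - 16) = 28/(s² - 16)

Final answer: 28/(s² - 16)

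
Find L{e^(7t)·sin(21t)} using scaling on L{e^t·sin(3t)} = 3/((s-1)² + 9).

Scaling with a=7: L{e^(7t)·sin(21t)} = (1/7) · 3/((s/7-1)² + 9). Simplifying: 21/((s-7)² + 441)

Final answer: 21/((s-7)² + 441)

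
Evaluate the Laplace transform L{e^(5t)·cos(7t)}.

L{e^(at)·cos(ωt)} = (s-a)/((s-a)² + ω²), so L{e^(5t)·cos(7t)} = (s-5)/((s-5)² + 49)

Final answer: (s-5)/((s-5)² + 49)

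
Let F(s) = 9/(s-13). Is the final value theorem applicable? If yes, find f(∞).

sF(s) = 9s/(s-13) has a pole at s = 13 in the right half-plane. Theorem does NOT apply (unstable system; f(t) = 9·e^(13t) grows without bound).

Final answer: Not applicable (unstable)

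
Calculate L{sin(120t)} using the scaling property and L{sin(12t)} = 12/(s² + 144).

Using L{f(at)} = (1/a)F(s/a) with a=10: L{sin(120t)} = (1/10) · 12/((s/10)² + 144) = (1/10) · 12·100/(s² + 14400) = 120/(s² + 14400)

Final answer: 120/(s² + 14400)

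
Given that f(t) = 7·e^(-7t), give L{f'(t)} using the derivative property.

f(0) = 7, F(s) = 7/(s+7). L{f'(t)} = s·F(s) - f(0) = 7s/(s+7) - 7 = (7s - 7(s+7))/(s+7) = -49/(s+7)

Final answer: -49/(s+7)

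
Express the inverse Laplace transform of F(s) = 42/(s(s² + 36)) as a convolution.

42/(s(s² + 36)) = (1/s)·(42/(s² + 36)) = L{1}·L{7·sin(6t)}. So f(t) = 1*(7·sin(6t)) = ∫₀ᵗ 7·sin(6τ) dτ

Final answer: ∫₀ᵗ 7·sin(6τ) dτ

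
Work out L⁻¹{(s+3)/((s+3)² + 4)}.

Using frequency shift: L⁻¹{(s-a)/((s-a)² + b²)} = e^(at)cos(bt). Here a=-3, b=2

Final answer: e^(-3t)·cos(2t)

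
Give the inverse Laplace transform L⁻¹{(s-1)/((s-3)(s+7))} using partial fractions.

Using partial fractions, f(t) = (2e^(3t) + 8e^(-7t))/10

Final answer: (2e^(3t) + 8e^(-7t))/10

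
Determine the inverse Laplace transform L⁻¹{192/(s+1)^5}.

L⁻¹{n!/(s-a)^(n+1)} = t^n·e^(at) with n=4, a=-1. So L⁻¹{24/(s+1)^5} = t^4·e^(-t), and L⁻¹{192/(s+1)^5} = (192/24)·t^4·e^(-t) = 8·t^4·e^(-t)

Final answer: 8·t^4·e^(-t)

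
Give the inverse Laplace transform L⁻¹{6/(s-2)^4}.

L⁻¹{n!/(s-a)^(n+1)} = t^n·e^(at), so L⁻¹{6/(s-2)^4} = t^3·e^(2t)

Final answer: t^3·e^(2t)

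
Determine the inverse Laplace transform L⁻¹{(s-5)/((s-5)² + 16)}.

Using frequency shift, L⁻¹{(s-5)/((s-5)² + 16)} = e^(5t)·cos(4t)

Final answer: e^(5t)·cos(4t)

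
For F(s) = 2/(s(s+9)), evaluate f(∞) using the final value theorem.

f(∞) = lim_{s→0} s·2/(s(s+9)) = lim_{s→0} 2/(s+9) = 2/9 = 2/9

Final answer: 2/9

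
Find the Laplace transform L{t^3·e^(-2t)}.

L{t^n·e^(at)} = n!/(s-a)^(n+1), so L{t^3·e^(-2t)} = 6/(s+2)^4

Final answer: 6/(s+2)^4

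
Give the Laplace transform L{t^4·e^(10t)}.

L{t^n·e^(at)} = n!/(s-a)^(n+1), so L{t^4·e^(10t)} = 24/(s-10)^5

Final answer: 24/(s-10)^5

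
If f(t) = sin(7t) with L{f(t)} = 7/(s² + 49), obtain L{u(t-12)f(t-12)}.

Time shift theorem: L{u(t-a)f(t-a)} = e^(-as)F(s). Here a=12, F(s) = 7/(s² + 49), so L{u(t-12)f(t-12)} = e^(-12s)·7/(s² + 49)

Final answer: e^(-12s)·7/(s² + 49)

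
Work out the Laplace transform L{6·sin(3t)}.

L{sin(ωt)} = ω/(s² + ω²), so L{sin(3t)} = 3/(s² + 9). Then L{6·sin(3t)} = 6·3/(s² + 9) = 18/(s² + 9)

Final answer: 18/(s² + 9)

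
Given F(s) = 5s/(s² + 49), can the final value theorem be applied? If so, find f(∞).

The final value theorem requires all poles of sF(s) in the left half-plane. sF(s) = 5s²/(s² + 49) has poles at s = ±7i (imaginary axis). Theorem does NOT apply (oscillatory system).

Final answer: Not applicable (oscillatory)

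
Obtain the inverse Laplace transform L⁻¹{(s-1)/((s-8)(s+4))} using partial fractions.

Using partial fractions, f(t) = (7e^(8t) + 5e^(-4t))/12

Final answer: (7e^(8t) + 5e^(-4t))/12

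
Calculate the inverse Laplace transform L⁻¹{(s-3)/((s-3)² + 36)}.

Using frequency shift, L⁻¹{(s-3)/((s-3)² + 36)} = e^(3t)·cos(6t)

Final answer: e^(3t)·cos(6t)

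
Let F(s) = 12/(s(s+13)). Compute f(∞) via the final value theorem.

f(∞) = lim_{s→0} s·12/(s(s+13)) = lim_{s→0} 12/(s+13) = 12/13 = 12/13

Final answer: 12/13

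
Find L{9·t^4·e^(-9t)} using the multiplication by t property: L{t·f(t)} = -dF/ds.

Using L{t^n·e^(at)} = n!/(s-a)^(n+1), L{t^4·e^(-9t)} = 24/(s+9)^5, so L{9·t^4·e^(-9t)} = 9·24/(s+9)^5 = 216/(s+9)^5

Final answer: 216/(s+9)^5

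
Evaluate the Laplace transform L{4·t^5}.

L{t^n} = n!/s^(n+1), so L{t^5} = 120/s^6. Then L{4·t^5} = 4·120/s^6 = 480/s^6

Final answer: 480/s^6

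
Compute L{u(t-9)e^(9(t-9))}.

u(t-a)f(t-a) with f(t)=e^(9t). L{e^(9t)} = 1/(s-9). By time shift: e^(-9s)/(s-9)

Final answer: e^(-9s)/(s-9)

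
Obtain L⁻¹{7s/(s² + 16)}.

This is the form c·s/(s² + a²) with a = 4, c = 7. L⁻¹ = 7·cos(4t)

Final answer: 7·cos(4t)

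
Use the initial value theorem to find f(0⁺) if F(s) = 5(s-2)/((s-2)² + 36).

f(0⁺) = lim_{s→∞} sF(s) = lim_{s→∞} 5s(s-2)/((s-2)² + 36) = 5

Final answer: 5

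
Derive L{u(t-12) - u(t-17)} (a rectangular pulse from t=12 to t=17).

L{u(t-a)} = e^(-as)/s. L{u(t-12) - u(t-17)} = (e^(-12s) - e^(-17s))/s

Final answer: (e^(-12s) - e^(-17s))/s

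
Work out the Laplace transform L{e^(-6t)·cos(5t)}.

L{e^(at)·cos(ωt)} = (s-a)/((s-a)² + ω²), so L{e^(-6t)·cos(5t)} = (s+6)/((s+6)² + 25)

Final answer: (s+6)/((s+6)² + 25)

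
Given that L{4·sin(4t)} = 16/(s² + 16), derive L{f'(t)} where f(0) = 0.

L{f'(t)} = s·F(s) - f(0) = s·16/(s² + 16) - 0 = 16s/(s² + 16)

Final answer: 16s/(s² + 16)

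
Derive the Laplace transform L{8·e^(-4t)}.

L{e^(at)} = 1/(s-a), so L{e^(-4t)} = 1/(s+4). Then L{8·e^(-4t)} = 8/(s+4)

Final answer: 8/(s+4)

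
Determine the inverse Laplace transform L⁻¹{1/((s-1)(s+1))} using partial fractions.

Decompose: A/(s-1) + B/(s+1). A = 1/2, B = -1/2. f(t) = (e^t - e^(-t))/2

Final answer: (e^t - e^(-t))/2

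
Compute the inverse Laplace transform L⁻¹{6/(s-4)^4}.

L⁻¹{n!/(s-a)^(n+1)} = t^n·e^(at), so L⁻¹{6/(s-4)^4} = t^3·e^(4t)

Final answer: t^3·e^(4t)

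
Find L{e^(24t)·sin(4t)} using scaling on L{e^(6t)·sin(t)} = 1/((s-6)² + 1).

Scaling with a=4: L{e^(24t)·sin(4t)} = (1/4) · 1/((s/4-6)² + 1). Simplifying: 4/((s-24)² + 16)

Final answer: 4/((s-24)² + 16)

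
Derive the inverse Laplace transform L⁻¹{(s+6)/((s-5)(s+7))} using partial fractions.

Using partial fractions, f(t) = (11e^(5t) + e^(-7t))/12

Final answer: (11e^(5t) + e^(-7t))/12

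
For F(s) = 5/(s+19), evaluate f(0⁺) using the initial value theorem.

f(0⁺) = lim_{s→∞} s·5/(s+19) = lim_{s→∞} 5s/(s+19) = 5

Final answer: 5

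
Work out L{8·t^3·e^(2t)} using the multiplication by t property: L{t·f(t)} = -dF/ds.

Using L{t^n·e^(at)} = n!/(s-a)^(n+1), L{t^3·e^(2t)} = 6/(s-2)^4, so L{8·t^3·e^(2t)} = 8·6/(s-2)^4 = 48/(s-2)^4

Final answer: 48/(s-2)^4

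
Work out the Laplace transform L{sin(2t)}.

L{sin(ωt)} = ω/(s² + ω²), so L{sin(2t)} = 2/(s² + 4)

Final answer: 2/(s² + 4)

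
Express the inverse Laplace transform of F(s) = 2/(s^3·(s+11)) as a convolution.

2/(s^3·(s+11)) = (2/s^3)·(1/(s+11)) = L{t^2}·L{e^(-11t)}. So f(t) = t^2*e^(-11t) = ∫₀ᵗ τ^2·e^(-11(t-τ)) dτ

Final answer: ∫₀ᵗ τ^2·e^(-11(t-τ)) dτ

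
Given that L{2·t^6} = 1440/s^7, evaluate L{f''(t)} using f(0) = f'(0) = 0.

L{f''(t)} = s²F(s) - sf(0) - f'(0) = s²·1440/s^7 - 0 - 0 = 1440/s^5

Final answer: 1440/s^5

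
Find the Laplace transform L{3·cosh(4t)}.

L{cosh(ωt)} = s/(s² - ω²), so L{cosh(4t)} = s/(s² - 16). Then L{3·cosh(4t)} = 3·s/(s² - 16) = 3s/(s² - 16)

Final answer: 3s/(s² - 16)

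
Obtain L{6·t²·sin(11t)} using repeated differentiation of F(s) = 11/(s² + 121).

F(s) = 11/(s² + 121). F'(s) = -22s/(s² + 121)². F''(s) = -22(121 - 3s²)/(s² + 121)³ = (66s² - 2662)/(s² + 121)³. So L{t²·sin(11t)} = (-1)² F''(s) = (66s² - 2662)/(s² + 121)³. Then L{6·t²·sin(11t)} = 6·(66s² - 2662)/(s² + 121)³ = (396s² - 15972)/(s² + 121)³

Final answer: (396s² - 15972)/(s² + 121)³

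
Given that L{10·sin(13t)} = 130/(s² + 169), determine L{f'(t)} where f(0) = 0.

L{f'(t)} = s·F(s) - f(0) = s·130/(s² + 169) - 0 = 130s/(s² + 169)

Final answer: 130s/(s² + 169)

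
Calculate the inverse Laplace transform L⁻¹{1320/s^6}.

L⁻¹{n!/s^(n+1)} = t^n with n=5. So L⁻¹{120/s^6} = t^5, and L⁻¹{1320/s^6} = (1320/120)·t^5 = 11·t^5

Final answer: 11·t^5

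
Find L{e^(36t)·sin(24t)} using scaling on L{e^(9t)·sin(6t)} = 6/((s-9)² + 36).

Scaling with a=4: L{e^(36t)·sin(24t)} = (1/4) · 6/((s/4-9)² + 36). Simplifying: 24/((s-36)² + 576)

Final answer: 24/((s-36)² + 576)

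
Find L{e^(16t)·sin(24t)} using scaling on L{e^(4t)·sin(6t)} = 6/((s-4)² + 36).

Scaling with a=4: L{e^(16t)·sin(24t)} = (1/4) · 6/((s/4-4)² + 36). Simplifying: 24/((s-16)² + 576)

Final answer: 24/((s-16)² + 576)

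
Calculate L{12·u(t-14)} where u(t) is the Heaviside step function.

L{u(t-a)} = e^(-as)/s. Here a=14, so L{u(t-14)} = e^(-14s)/s, and L{12·u(t-14)} = 12·e^(-14s)/s

Final answer: 12·e^(-14s)/s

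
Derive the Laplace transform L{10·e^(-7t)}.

L{e^(at)} = 1/(s-a), so L{e^(-7t)} = 1/(s+7). Then L{10·e^(-7t)} = 10/(s+7)

Final answer: 10/(s+7)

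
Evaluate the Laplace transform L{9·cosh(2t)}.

L{cosh(ωt)} = s/(s² - ω²), so L{cosh(2t)} = s/(s² - 4). Then L{9·cosh(2t)} = 9·s/(s² - 4) = 9s/(s² - 4)

Final answer: 9s/(s² - 4)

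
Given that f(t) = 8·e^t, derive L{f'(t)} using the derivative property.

f(0) = 8, F(s) = 8/(s-1). L{f'(t)} = s·F(s) - f(0) = 8s/(s-1) - 8 = (8s - 8(s-1))/(s-1) = 8/(s-1)

Final answer: 8/(s-1)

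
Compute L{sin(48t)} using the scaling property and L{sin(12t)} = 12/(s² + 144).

Using L{f(at)} = (1/a)F(s/a) with a=4: L{sin(48t)} = (1/4) · 12/((s/4)² + 144) = (1/4) · 12·16/(s² + 2304) = 48/(s² + 2304)

Final answer: 48/(s² + 2304)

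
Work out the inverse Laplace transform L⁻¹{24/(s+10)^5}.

L⁻¹{n!/(s-a)^(n+1)} = t^n·e^(at), so L⁻¹{24/(s+10)^5} = t^4·e^(-10t)

Final answer: t^4·e^(-10t)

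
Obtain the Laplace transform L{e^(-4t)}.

L{e^(at)} = 1/(s-a), so L{e^(-4t)} = 1/(s+4)

Final answer: 1/(s+4)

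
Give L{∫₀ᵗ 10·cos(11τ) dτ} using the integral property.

L{∫₀ᵗ f(τ)dτ} = F(s)/s with F(s) = 10s/(s² + 121), so the result is (10s/(s² + 121))/s = 10/(s² + 121)

Final answer: 10/(s² + 121)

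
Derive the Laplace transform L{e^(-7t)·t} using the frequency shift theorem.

L{e^(at)·t^n} = n!/(s-a)^(n+1), so L{e^(-7t)·t} = 1/(s+7)^2

Final answer: 1/(s+7)^2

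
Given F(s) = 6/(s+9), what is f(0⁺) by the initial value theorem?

f(0⁺) = lim_{s→∞} s·6/(s+9) = lim_{s→∞} 6s/(s+9) = 6

Final answer: 6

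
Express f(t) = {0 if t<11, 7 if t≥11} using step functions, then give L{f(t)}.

f(t) = 7·u(t-11). L{u(t-11)} = e^(-11s)/s, so L{f(t)} = 7·e^(-11s)/s

Final answer: 7·e^(-11s)/s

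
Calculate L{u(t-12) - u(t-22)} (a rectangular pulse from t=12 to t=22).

L{u(t-a)} = e^(-as)/s. L{u(t-12) - u(t-22)} = (e^(-12s) - e^(-22s))/s

Final answer: (e^(-12s) - e^(-22s))/s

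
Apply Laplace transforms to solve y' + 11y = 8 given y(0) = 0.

sY + 11Y = 8/s. Y = 8/(s(s+11)). Partial fractions: Y = 8/11/s - 8/11/(s+11)

Final answer: y(t) = 8/11(1 - e^(-11t))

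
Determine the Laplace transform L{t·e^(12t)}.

L{t^n·e^(at)} = n!/(s-a)^(n+1), so L{t·e^(12t)} = 1/(s-12)^2

Final answer: 1/(s-12)^2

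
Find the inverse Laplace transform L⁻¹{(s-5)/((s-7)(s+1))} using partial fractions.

Using partial fractions, f(t) = (2e^(7t) + 6e^(-t))/8

Final answer: (2e^(7t) + 6e^(-t))/8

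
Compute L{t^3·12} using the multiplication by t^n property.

L{12} = 12/s. d^1/ds^1[1/s] = -1/s². d^2/ds^2[1/s] = 2/s^3. d^3/ds^3[1/s] = -6/s^4. So L{t^3} = (-1)^{3}·-6/s^4 = 6/s^4. Then L{t^3·12} = 12·6/s^4 = 72/s^4

Final answer: 72/s^4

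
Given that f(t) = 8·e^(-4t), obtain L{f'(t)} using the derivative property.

f(0) = 8, F(s) = 8/(s+4). L{f'(t)} = s·F(s) - f(0) = 8s/(s+4) - 8 = (8s - 8(s+4))/(s+4) = -32/(s+4)

Final answer: -32/(s+4)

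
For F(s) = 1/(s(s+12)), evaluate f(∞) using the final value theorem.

f(∞) = lim_{s→0} s·1/(s(s+12)) = lim_{s→0} 1/(s+12) = 1/12 = 1/12

Final answer: 1/12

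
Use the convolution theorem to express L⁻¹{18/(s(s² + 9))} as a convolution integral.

18/(s(s² + 9)) = (1/s)·(18/(s² + 9)) = L{1}·L{6·sin(3t)}. So f(t) = 1*(6·sin(3t)) = ∫₀ᵗ 6·sin(3τ) dτ

Final answer: ∫₀ᵗ 6·sin(3τ) dτ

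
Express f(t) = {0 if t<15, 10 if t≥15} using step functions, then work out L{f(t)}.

f(t) = 10·u(t-15). L{u(t-15)} = e^(-15s)/s, so L{f(t)} = 10·e^(-15s)/s

Final answer: 10·e^(-15s)/s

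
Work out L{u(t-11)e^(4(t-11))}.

u(t-a)f(t-a) with f(t)=e^(4t). L{e^(4t)} = 1/(s-4). By time shift: e^(-11s)/(s-4)

Final answer: e^(-11s)/(s-4)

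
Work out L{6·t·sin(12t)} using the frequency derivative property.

L{sin(12t)} = 12/(s² + 144). By L{t·f(t)} = -F'(s): -d/ds[12/(s² + 144)] = -(12)·(-2s)/(s² + 144)² = 24s/(s² + 144)². Then L{6·t·sin(12t)} = 6·24s/(s² + 144)² = 144s/(s² + 144)²

Final answer: 144s/(s² + 144)²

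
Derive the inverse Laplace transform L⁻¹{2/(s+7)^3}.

L⁻¹{n!/(s-a)^(n+1)} = t^n·e^(at), so L⁻¹{2/(s+7)^3} = t^2·e^(-7t)

Final answer: t^2·e^(-7t)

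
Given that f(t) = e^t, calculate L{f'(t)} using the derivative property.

f(0) = 1, F(s) = 1/(s-1). L{f'(t)} = s·F(s) - f(0) = s/(s-1) - 1 = (s - (s-1))/(s-1) = 1/(s-1)

Final answer: 1/(s-1)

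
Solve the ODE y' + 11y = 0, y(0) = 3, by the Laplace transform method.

L{y'} + 11L{y} = 0. sY - 3 + 11Y = 0. Y(s+11) = 3. Y = 3/(s+11)

Final answer: y(t) = 3e^(-11t)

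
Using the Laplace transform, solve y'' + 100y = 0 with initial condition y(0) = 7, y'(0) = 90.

L{y''} + 100L{y} = 0. s²Y - 7s - 90 + 100Y = 0. Y(s² + 100) = 7s + 90. Y = (7s + 90)/(s² + 100). Inverting: y(t) = 7cos(10t) + 9sin(10t)

Final answer: y(t) = 7cos(10t) + 9sin(10t)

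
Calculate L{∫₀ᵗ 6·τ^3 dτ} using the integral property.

L{∫₀ᵗ f(τ)dτ} = F(s)/s with f(t) = 6t^3. F(s) = 36/s^4, so L{∫₀ᵗ 6·τ^3 dτ} = (36/s^4)/s = 36/s^5. (Check: ∫₀ᵗ 6·τ^3 dτ = 6t^4/4.)

Final answer: 36/s^5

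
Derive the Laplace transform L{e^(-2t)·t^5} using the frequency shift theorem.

L{e^(at)·t^n} = n!/(s-a)^(n+1), so L{e^(-2t)·t^5} = 120/(s+2)^6

Final answer: 120/(s+2)^6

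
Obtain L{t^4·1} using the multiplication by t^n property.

L{1} = 1/s. d^1/ds^1[1/s] = -1/s². d^2/ds^2[1/s] = 2/s^3. d^3/ds^3[1/s] = -6/s^4. d^4/ds^4[1/s] = 24/s^5. So L{t^4} = (-1)^{4}·24/s^5 = 24/s^5

Final answer: 24/s^5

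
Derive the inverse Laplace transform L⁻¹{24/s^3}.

L⁻¹{n!/s^(n+1)} = t^n with n=2. So L⁻¹{2/s^3} = t^2, and L⁻¹{24/s^3} = (24/2)·t^2 = 12·t^2

Final answer: 12·t^2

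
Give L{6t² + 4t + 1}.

L{6t² + 4t + 1} = 6·2/s³ + 4/s² + 1/s = 12/s³ + 4/s² + 1/s

Final answer: 12/s³ + 4/s² + 1/s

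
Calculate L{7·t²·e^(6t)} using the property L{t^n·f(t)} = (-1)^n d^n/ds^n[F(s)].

L{e^(6t)} = 1/(s-6). d/ds[1/(s-6)] = -1/(s-6)². d²/ds²[1/(s-6)] = 2/(s-6)³. So L{t²·e^(6t)} = (-1)² · 2/(s-6)³ = 2/(s-6)³. Then L{7·t²·e^(6t)} = 7·2/(s-6)³ = 14/(s-6)³

Final answer: 14/(s-6)³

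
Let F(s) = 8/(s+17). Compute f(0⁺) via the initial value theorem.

f(0⁺) = lim_{s→∞} s·8/(s+17) = lim_{s→∞} 8s/(s+17) = 8

Final answer: 8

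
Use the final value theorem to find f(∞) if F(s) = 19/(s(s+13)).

f(∞) = lim_{s→0} s·19/(s(s+13)) = lim_{s→0} 19/(s+13) = 19/13 = 19/13

Final answer: 19/13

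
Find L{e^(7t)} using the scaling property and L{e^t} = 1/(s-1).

Using L{f(at)} = (1/a)F(s/a) with a=7 and f(t) = e^t: L{e^(7t)} = (1/7) · 1/((s/7)-1) = (1/7) · 7/(s-7) = 1/(s-7)

Final answer: 1/(s-7)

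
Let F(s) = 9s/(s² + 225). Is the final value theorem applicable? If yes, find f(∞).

The final value theorem requires all poles of sF(s) in the left half-plane. sF(s) = 9s²/(s² + 225) has poles at s = ±15i (imaginary axis). Theorem does NOT apply (oscillatory system).

Final answer: Not applicable (oscillatory)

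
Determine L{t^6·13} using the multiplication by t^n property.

L{13} = 13/s. d^1/ds^1[1/s] = -1/s². d^2/ds^2[1/s] = 2/s^3. d^3/ds^3[1/s] = -6/s^4. d^4/ds^4[1/s] = 24/s^5. d^5/ds^5[1/s] = -120/s^6. d^6/ds^6[1/s] = 720/s^7. So L{t^6} = (-1)^{6}·720/s^7 = 720/s^7. Then L{t^6·13} = 13·720/s^7 = 9360/s^7

Final answer: 9360/s^7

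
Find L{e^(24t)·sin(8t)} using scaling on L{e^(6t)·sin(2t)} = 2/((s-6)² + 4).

Scaling with a=4: L{e^(24t)·sin(8t)} = (1/4) · 2/((s/4-6)² + 4). Simplifying: 8/((s-24)² + 64)

Final answer: 8/((s-24)² + 64)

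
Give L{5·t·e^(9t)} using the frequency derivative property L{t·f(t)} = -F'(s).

L{e^(9t)} = 1/(s-9). By frequency derivative: L{t·e^(9t)} = -d/ds[1/(s-9)] = -(-1)/(s-9)² = 1/(s-9)². Then L{5·t·e^(9t)} = 5·1/(s-9)² = 5/(s-9)²

Final answer: 5/(s-9)²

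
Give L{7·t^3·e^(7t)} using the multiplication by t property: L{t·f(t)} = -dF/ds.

Using L{t^n·e^(at)} = n!/(s-a)^(n+1), L{t^3·e^(7t)} = 6/(s-7)^4, so L{7·t^3·e^(7t)} = 7·6/(s-7)^4 = 42/(s-7)^4

Final answer: 42/(s-7)^4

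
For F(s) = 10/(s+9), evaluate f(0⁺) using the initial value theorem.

f(0⁺) = lim_{s→∞} s·10/(s+9) = lim_{s→∞} 10s/(s+9) = 10

Final answer: 10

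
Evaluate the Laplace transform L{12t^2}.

L{12t^2} = 12 · L{t^2} = 12 · 2/s^3 = 24/s^3

Final answer: 24/s^3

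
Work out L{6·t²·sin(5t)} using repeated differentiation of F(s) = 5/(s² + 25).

F(s) = 5/(s² + 25). F'(s) = -10s/(s² + 25)². F''(s) = -10(25 - 3s²)/(s² + 25)³ = (30s² - 250)/(s² + 25)³. So L{t²·sin(5t)} = (-1)² F''(s) = (30s² - 250)/(s² + 25)³. Then L{6·t²·sin(5t)} = 6·(30s² - 250)/(s² + 25)³ = (180s² - 1500)/(s² + 25)³

Final answer: (180s² - 1500)/(s² + 25)³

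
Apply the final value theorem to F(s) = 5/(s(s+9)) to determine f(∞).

f(∞) = lim_{s→0} s·5/(s(s+9)) = lim_{s→0} 5/(s+9) = 5/9 = 5/9

Final answer: 5/9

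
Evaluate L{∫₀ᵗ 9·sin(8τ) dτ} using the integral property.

L{∫₀ᵗ f(τ)dτ} = F(s)/s with F(s) = 72/(s² + 64), so the result is (72/(s² + 64))/s = 72/(s(s² + 64))

Final answer: 72/(s(s² + 64))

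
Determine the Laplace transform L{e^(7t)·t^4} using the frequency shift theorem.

L{e^(at)·t^n} = n!/(s-a)^(n+1), so L{e^(7t)·t^4} = 24/(s-7)^5

Final answer: 24/(s-7)^5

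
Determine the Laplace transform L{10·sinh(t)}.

L{sinh(ωt)} = ω/(s² - ω²), so L{sinh(t)} = 1/(s² - 1). Then L{10·sinh(t)} = 10·1/(s² - 1) = 10/(s² - 1)

Final answer: 10/(s² - 1)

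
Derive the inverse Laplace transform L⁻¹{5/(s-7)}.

L⁻¹{1/(s-a)} = e^(at), so L⁻¹{1/(s-7)} = e^(7t), and L⁻¹{5/(s-7)} = 5·e^(7t)

Final answer: 5·e^(7t)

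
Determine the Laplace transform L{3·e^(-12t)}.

L{e^(at)} = 1/(s-a), so L{e^(-12t)} = 1/(s+12). Then L{3·e^(-12t)} = 3/(s+12)

Final answer: 3/(s+12)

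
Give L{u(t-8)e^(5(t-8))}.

u(t-a)f(t-a) with f(t)=e^(5t). L{e^(5t)} = 1/(s-5). By time shift: e^(-8s)/(s-5)

Final answer: e^(-8s)/(s-5)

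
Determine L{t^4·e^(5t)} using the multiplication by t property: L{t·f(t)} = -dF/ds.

Using L{t^n·e^(at)} = n!/(s-a)^(n+1), L{t^4·e^(5t)} = 24/(s-5)^5

Final answer: 24/(s-5)^5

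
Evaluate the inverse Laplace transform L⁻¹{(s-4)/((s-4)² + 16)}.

Using frequency shift, L⁻¹{(s-4)/((s-4)² + 16)} = e^(4t)·cos(4t)

Final answer: e^(4t)·cos(4t)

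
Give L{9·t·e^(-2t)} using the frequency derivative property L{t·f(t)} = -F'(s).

L{e^(-2t)} = 1/(s+2). By frequency derivative: L{t·e^(-2t)} = -d/ds[1/(s+2)] = -(-1)/(s+2)² = 1/(s+2)². Then L{9·t·e^(-2t)} = 9·1/(s+2)² = 9/(s+2)²

Final answer: 9/(s+2)²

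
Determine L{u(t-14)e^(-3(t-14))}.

u(t-a)f(t-a) with f(t)=e^(-3t). L{e^(-3t)} = 1/(s+3). By time shift: e^(-14s)/(s+3)

Final answer: e^(-14s)/(s+3)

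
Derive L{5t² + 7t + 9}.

L{5t² + 7t + 9} = 5·2/s³ + 7/s² + 9/s = 10/s³ + 7/s² + 9/s

Final answer: 10/s³ + 7/s² + 9/s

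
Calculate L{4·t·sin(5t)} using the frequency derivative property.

L{sin(5t)} = 5/(s² + 25). By L{t·f(t)} = -F'(s): -d/ds[5/(s² + 25)] = -(5)·(-2s)/(s² + 25)² = 10s/(s² + 25)². Then L{4·t·sin(5t)} = 4·10s/(s² + 25)² = 40s/(s² + 25)²

Final answer: 40s/(s² + 25)²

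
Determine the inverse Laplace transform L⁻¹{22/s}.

L⁻¹{c/s} = c, so L⁻¹{22/s} = 22

Final answer: 22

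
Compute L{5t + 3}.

L{5t + 3} = 5·L{t} + 3·L{1} = 5/s² + 3/s

Final answer: 5/s² + 3/s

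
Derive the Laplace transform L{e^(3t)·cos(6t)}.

L{e^(at)·cos(ωt)} = (s-a)/((s-a)² + ω²), so L{e^(3t)·cos(6t)} = (s-3)/((s-3)² + 36)

Final answer: (s-3)/((s-3)² + 36)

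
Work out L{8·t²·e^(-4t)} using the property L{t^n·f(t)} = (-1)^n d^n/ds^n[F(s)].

L{e^(-4t)} = 1/(s+4). d/ds[1/(s+4)] = -1/(s+4)². d²/ds²[1/(s+4)] = 2/(s+4)³. So L{t²·e^(-4t)} = (-1)² · 2/(s+4)³ = 2/(s+4)³. Then L{8·t²·e^(-4t)} = 8·2/(s+4)³ = 16/(s+4)³

Final answer: 16/(s+4)³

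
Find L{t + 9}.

L{t + 9} = L{t} + 9·L{1} = 1/s² + 9/s

Final answer: 1/s² + 9/s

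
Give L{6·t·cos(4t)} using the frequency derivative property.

L{cos(4t)} = s/(s² + 16). Derivative: d/ds[s/(s² + 16)] = [(s² + 16) - s·2s]/(s² + 16)² = (16 - s²)/(s² + 16)². So L{t·cos(4t)} = -F'(s) = (s² - 16)/(s² + 16)². Then L{6·t·cos(4t)} = 6·(s² - 16)/(s² + 16)²

Final answer: 6·(s² - 16)/(s² + 16)²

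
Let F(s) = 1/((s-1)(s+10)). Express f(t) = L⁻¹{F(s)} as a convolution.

1/((s-1)(s+10)) = (1/(s-1))·(1/(s+10)) = L{e^t}·L{e^(-10t)}. So f(t) = e^t*e^(-10t) = ∫₀ᵗ e^(τ)·e^(-10(t-τ)) dτ

Final answer: ∫₀ᵗ e^(τ)·e^(-10(t-τ)) dτ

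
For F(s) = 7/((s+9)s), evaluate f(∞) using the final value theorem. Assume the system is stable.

f(∞) = lim_{s→0} sF(s) = lim_{s→0} 7/(s+9) = 7/9

Final answer: 7/9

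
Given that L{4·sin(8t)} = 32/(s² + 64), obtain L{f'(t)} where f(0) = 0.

L{f'(t)} = s·F(s) - f(0) = s·32/(s² + 64) - 0 = 32s/(s² + 64)

Final answer: 32s/(s² + 64)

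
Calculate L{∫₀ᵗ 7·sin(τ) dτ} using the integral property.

L{∫₀ᵗ f(τ)dτ} = F(s)/s with F(s) = 7/(s² + 1), so the result is (7/(s² + 1))/s = 7/(s(s² + 1))

Final answer: 7/(s(s² + 1))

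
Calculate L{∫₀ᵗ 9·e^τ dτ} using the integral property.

L{∫₀ᵗ f(τ)dτ} = F(s)/s with F(s) = 9/(s-1), so L{∫₀ᵗ 9·e^τ dτ} = 9/(s(s-1))

Final answer: 9/(s(s-1))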